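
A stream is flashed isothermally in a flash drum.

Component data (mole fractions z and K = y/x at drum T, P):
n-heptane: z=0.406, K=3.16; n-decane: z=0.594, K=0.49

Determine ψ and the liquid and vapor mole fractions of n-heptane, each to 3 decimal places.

ψ = 0.521, x_n-heptane = 0.191, y_n-heptane = 0.604

Rachford–Rice: g(ψ) = Σ zᵢ(Kᵢ−1)/(1+ψ(Kᵢ−1)) = 0.
g(0) = ΣzᵢKᵢ − 1 = 0.574 and g(1) = 1 − Σzᵢ/Kᵢ = -0.341, so a root lies in (0, 1).
Binary case is linear: z₁(K₁−1)(1+ψ(K₂−1)) + z₂(K₂−1)(1+ψ(K₁−1)) = 0
⇒ ψ = [z₁(K₁−1)+z₂(K₂−1)] / [−(K₁−1)(K₂−1)] = 0.5740/1.1016 = 0.521
Compositions from xᵢ = zᵢ/(1+ψ(Kᵢ−1)), yᵢ = Kᵢxᵢ:
  n-heptane: x = 0.191, y = 0.604
  n-decane: x = 0.809, y = 0.396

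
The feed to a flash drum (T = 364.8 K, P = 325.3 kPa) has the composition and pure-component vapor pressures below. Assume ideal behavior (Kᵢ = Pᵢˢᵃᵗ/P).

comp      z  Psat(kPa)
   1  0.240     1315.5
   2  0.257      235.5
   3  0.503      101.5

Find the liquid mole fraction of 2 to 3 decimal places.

Raoult's law: Kᵢ = Pᵢˢᵃᵗ/P = Pᵢˢᵃᵗ/325.3.
  K_1 = 1315.5/325.3 = 4.04396, K_2 = 235.5/325.3 = 0.72395, K_3 = 101.5/325.3 = 0.31202
Iterate (Newton) starting at V/F = 0.54:
  V/F = 0.540: g = -0.3577, g' = -0.948 → V/F = 0.163
  V/F = 0.163: g = 0.0246, g' = -1.318 → V/F = 0.181
  V/F = 0.181: g = 0.0006, g' = -1.256 → V/F = 0.182
Converged at V/F = 0.182.
Compositions from xᵢ = zᵢ/(1+V/F(Kᵢ−1)), yᵢ = Kᵢxᵢ:
  1: x = 0.154, y = 0.625
  2: x = 0.271, y = 0.196
  3: x = 0.575, y = 0.179

x_2 = 0.271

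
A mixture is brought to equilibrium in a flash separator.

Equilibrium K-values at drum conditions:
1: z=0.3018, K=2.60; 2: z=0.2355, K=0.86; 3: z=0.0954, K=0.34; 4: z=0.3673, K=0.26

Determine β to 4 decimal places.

Newton–Raphson from β = 0.45:
  β = 0.4500: g = -0.25151, g' = -0.8026 → β = 0.1366
  β = 0.1366: g = -0.00894, g' = -0.8242 → β = 0.1258
  β = 0.1258: g = 0.00005, g' = -0.8342 → β = 0.1259
Converged at β = 0.1259.

β = 0.1259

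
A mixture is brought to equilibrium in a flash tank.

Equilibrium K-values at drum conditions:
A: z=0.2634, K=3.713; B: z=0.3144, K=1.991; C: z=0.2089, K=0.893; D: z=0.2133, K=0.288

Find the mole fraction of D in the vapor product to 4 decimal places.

Iterate (Newton) starting at β = 0.5:
  β = 0.5000: g = 0.25215, g' = -0.7506 → β = 0.8359
  β = 0.8359: g = -0.01063, g' = -0.9366 → β = 0.8246
  β = 0.8246: g = -0.00012, g' = -0.9157 → β = 0.8245
Converged at β = 0.8245.
Compositions from xᵢ = zᵢ/(1+β(Kᵢ−1)), yᵢ = Kᵢxᵢ:
  A: x = 0.0814, y = 0.3022
  B: x = 0.1730, y = 0.3445
  C: x = 0.2291, y = 0.2046
  D: x = 0.5165, y = 0.1487

y_D = 0.1487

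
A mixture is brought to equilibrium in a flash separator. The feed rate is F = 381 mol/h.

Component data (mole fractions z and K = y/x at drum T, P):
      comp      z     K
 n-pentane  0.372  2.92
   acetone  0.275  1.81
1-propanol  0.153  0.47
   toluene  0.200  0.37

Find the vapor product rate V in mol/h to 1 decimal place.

Rachford–Rice: g(ψ) = Σ zᵢ(Kᵢ−1)/(1+ψ(Kᵢ−1)) = 0.
Feasibility: ΣzᵢKᵢ = 1.730, Σzᵢ/Kᵢ = 1.145 — both > 1, two phases present.
Newton–Raphson from ψ = 0.68:
  ψ = 0.680: g = 0.1062, g' = -0.681 → ψ = 0.836
  ψ = 0.836: g = -0.0048, g' = -0.759 → ψ = 0.830
Converged at ψ = 0.830.
Then V = ψ·F = 0.8296·381 = 316.1 mol/h and L = F − V = 64.9 mol/h.

V = 316.1 mol/h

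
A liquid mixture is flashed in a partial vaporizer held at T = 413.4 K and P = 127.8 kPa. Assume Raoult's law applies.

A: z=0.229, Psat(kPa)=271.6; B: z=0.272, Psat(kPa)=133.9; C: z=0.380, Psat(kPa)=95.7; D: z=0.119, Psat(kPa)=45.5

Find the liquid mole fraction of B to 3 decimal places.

Raoult's law: Kᵢ = Pᵢˢᵃᵗ/P = Pᵢˢᵃᵗ/127.8.
  K_A = 271.6/127.8 = 2.12520, K_B = 133.9/127.8 = 1.04773, K_C = 95.7/127.8 = 0.74883, K_D = 45.5/127.8 = 0.35603
Iterate (Newton) starting at ψ = 0.5:
  ψ = 0.500: g = -0.0446, g' = -0.258 → ψ = 0.327
Converged at ψ = 0.327.
Compositions from xᵢ = zᵢ/(1+ψ(Kᵢ−1)), yᵢ = Kᵢxᵢ:
  A: x = 0.167, y = 0.356
  B: x = 0.268, y = 0.281
  C: x = 0.414, y = 0.310
  D: x = 0.151, y = 0.054

x_B = 0.268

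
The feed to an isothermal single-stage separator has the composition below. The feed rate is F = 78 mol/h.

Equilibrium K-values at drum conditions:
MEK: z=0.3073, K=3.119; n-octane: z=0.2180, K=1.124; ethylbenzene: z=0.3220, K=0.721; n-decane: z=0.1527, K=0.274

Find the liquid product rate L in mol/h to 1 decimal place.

L = 30.2 mol/h

Material balance + equilibrium reduce to Σ zᵢ(Kᵢ−1)/(1+V/F(Kᵢ−1)) = 0.
g(0) = ΣzᵢKᵢ − 1 = 0.4775 and g(1) = 1 − Σzᵢ/Kᵢ = -0.2964, so a root lies in (0, 1).
Newton–Raphson from V/F = 0.33:
  V/F = 0.3300: g = 0.16444, g' = -0.6505 → V/F = 0.5828
  V/F = 0.5828: g = 0.01713, g' = -0.5567 → V/F = 0.6135
  V/F = 0.6135: g = -0.00007, g' = -0.5619 → V/F = 0.6134
Converged at V/F = 0.6134.
Then V = V/F·F = 0.6134·78 = 47.8 mol/h and L = F − V = 30.2 mol/h.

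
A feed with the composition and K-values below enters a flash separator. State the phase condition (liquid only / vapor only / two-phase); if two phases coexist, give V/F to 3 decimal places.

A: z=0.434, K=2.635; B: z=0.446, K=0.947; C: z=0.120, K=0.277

two-phase, V/F = 0.919

ΣzᵢKᵢ = 1.599; Σzᵢ/Kᵢ = 1.069.
Both exceed 1, so a two-phase solution exists.
Material balance + equilibrium reduce to Σ zᵢ(Kᵢ−1)/(1+ψ(Kᵢ−1)) = 0.
Iterate (Newton) starting at ψ = 0.5:
  ψ = 0.500: g = 0.2303, g' = -0.506 → ψ = 0.955
  ψ = 0.955: g = -0.0279, g' = -0.832 → ψ = 0.921
  ψ = 0.921: g = -0.0015, g' = -0.748 → ψ = 0.919
Converged at ψ = 0.919.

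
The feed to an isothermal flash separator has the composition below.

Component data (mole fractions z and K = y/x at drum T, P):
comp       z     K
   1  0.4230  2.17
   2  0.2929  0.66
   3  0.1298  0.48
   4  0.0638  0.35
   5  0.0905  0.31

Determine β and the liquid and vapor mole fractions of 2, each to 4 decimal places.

Material balance + equilibrium reduce to Σ zᵢ(Kᵢ−1)/(1+β(Kᵢ−1)) = 0.
Feasibility: ΣzᵢKᵢ = 1.2239, Σzᵢ/Kᵢ = 1.3834 — both > 1, two phases present.
Newton–Raphson from β = 0.37:
  β = 0.3700: g = 0.00944, g' = -0.5046 → β = 0.3887
  β = 0.3887: g = 0.00002, g' = -0.5024 → β = 0.3888
Converged at β = 0.3888.
Compositions from xᵢ = zᵢ/(1+β(Kᵢ−1)), yᵢ = Kᵢxᵢ:
  1: x = 0.2908, y = 0.6309
  2: x = 0.3375, y = 0.2228
  3: x = 0.1627, y = 0.0781
  4: x = 0.0854, y = 0.0299
  5: x = 0.1237, y = 0.0383

β = 0.3888, x_2 = 0.3375, y_2 = 0.2228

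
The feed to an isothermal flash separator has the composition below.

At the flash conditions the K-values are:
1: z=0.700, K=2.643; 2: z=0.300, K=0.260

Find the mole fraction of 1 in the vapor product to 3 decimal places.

y_1 = 0.821

Rachford–Rice: g(ψ) = Σ zᵢ(Kᵢ−1)/(1+ψ(Kᵢ−1)) = 0.
g(0) = ΣzᵢKᵢ − 1 = 0.928 and g(1) = 1 − Σzᵢ/Kᵢ = -0.419, so a root lies in (0, 1).
Binary case is linear: z₁(K₁−1)(1+ψ(K₂−1)) + z₂(K₂−1)(1+ψ(K₁−1)) = 0
⇒ ψ = [z₁(K₁−1)+z₂(K₂−1)] / [−(K₁−1)(K₂−1)] = 0.9281/1.2158 = 0.763
Compositions from xᵢ = zᵢ/(1+ψ(Kᵢ−1)), yᵢ = Kᵢxᵢ:
  1: x = 0.311, y = 0.821
  2: x = 0.689, y = 0.179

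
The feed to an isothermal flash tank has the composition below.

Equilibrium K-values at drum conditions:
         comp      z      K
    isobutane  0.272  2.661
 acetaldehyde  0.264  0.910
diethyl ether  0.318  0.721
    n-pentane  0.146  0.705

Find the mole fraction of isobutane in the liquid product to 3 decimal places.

x_isobutane = 0.118

Let ψ = V/F and solve Σ zᵢ(Kᵢ−1)/(1+ψ(Kᵢ−1)) = 0.
Feasibility: ΣzᵢKᵢ = 1.296, Σzᵢ/Kᵢ = 1.040 — both > 1, two phases present.
Newton–Raphson from ψ = 0.62:
  ψ = 0.620: g = 0.0374, g' = -0.240 → ψ = 0.776
  ψ = 0.776: g = 0.0027, g' = -0.207 → ψ = 0.789
Converged at ψ = 0.789.
Compositions from xᵢ = zᵢ/(1+ψ(Kᵢ−1)), yᵢ = Kᵢxᵢ:
  isobutane: x = 0.118, y = 0.313
  acetaldehyde: x = 0.284, y = 0.259
  diethyl ether: x = 0.408, y = 0.294
  n-pentane: x = 0.190, y = 0.134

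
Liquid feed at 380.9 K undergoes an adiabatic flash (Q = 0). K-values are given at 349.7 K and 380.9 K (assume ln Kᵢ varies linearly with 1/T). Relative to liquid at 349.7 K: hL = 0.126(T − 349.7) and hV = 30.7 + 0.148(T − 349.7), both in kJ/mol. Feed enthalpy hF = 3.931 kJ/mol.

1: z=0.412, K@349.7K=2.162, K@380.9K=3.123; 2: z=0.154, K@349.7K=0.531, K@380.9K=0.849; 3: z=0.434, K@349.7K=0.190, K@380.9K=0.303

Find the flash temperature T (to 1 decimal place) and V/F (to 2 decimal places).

T = 353.1 K, V/F = 0.11

Adiabatic flash: solve Rachford–Rice at each trial T, then check hF = ψ·hV(T) + (1−ψ)·hL(T).
  T = 349.7 K: K = (2.162, 0.531, 0.190), RR gives ψ = 0.064, H_out = 1.979 kJ/mol
  T = 380.9 K: K = (3.123, 0.849, 0.303), RR gives ψ = 0.430, H_out = 17.441 kJ/mol
  T = 365.3 K: K = (2.619, 0.678, 0.242), RR gives ψ = 0.266, H_out = 10.230 kJ/mol
  T = 357.5 K: K = (2.385, 0.602, 0.215), RR gives ψ = 0.173, H_out = 6.330 kJ/mol
  T = 353.6 K: K = (2.272, 0.566, 0.202), RR gives ψ = 0.121, H_out = 4.227 kJ/mol
  T = 351.6 K: K = (2.215, 0.548, 0.196), RR gives ψ = 0.093, H_out = 3.095 kJ/mol
Linear interpolation between T = 351.6 (H_out = 3.095) and T = 353.6 (H_out = 4.227) on hF = 3.931 gives T ≈ 353.1 K, at which ψ = 0.11.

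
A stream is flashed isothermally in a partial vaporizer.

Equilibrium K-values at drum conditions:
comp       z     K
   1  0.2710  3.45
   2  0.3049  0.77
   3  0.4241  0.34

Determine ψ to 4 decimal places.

Newton iteration, ψ⁰ = 0.5:
  ψ = 0.5000: g = -0.19861, g' = -0.7607 → ψ = 0.2389
  ψ = 0.2389: g = 0.01229, g' = -0.9257 → ψ = 0.2522
  ψ = 0.2522: g = 0.00014, g' = -0.9055 → ψ = 0.2523
Converged at ψ = 0.2523.

ψ = 0.2523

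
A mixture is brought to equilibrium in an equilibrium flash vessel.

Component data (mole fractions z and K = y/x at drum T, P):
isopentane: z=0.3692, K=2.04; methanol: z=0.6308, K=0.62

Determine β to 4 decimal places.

β = 0.3650

Rachford–Rice: g(β) = Σ zᵢ(Kᵢ−1)/(1+β(Kᵢ−1)) = 0.
Feasibility: ΣzᵢKᵢ = 1.1443, Σzᵢ/Kᵢ = 1.1984 — both > 1, two phases present.
Iterate (Newton) starting at β = 0.5:
  β = 0.5000: g = -0.04332, g' = -0.3117 → β = 0.3610
  β = 0.3610: g = 0.00134, g' = -0.3334 → β = 0.3650
Converged at β = 0.3650.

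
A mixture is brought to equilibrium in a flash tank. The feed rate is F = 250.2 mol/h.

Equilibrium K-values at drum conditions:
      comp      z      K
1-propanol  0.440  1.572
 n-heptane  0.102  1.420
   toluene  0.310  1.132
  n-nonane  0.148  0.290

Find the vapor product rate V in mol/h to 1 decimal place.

Material balance + equilibrium reduce to Σ zᵢ(Kᵢ−1)/(1+V/F(Kᵢ−1)) = 0.
g(0) = ΣzᵢKᵢ − 1 = 0.230 and g(1) = 1 − Σzᵢ/Kᵢ = -0.136, so a root lies in (0, 1).
Newton–Raphson from V/F = 0.5:
  V/F = 0.500: g = 0.1066, g' = -0.283 → V/F = 0.876
  V/F = 0.876: g = -0.0423, g' = -0.600 → V/F = 0.806
  V/F = 0.806: g = -0.0042, g' = -0.489 → V/F = 0.797
Converged at V/F = 0.797.
Then V = V/F·F = 0.7969·250.2 = 199.4 mol/h and L = F − V = 50.8 mol/h.

V = 199.4 mol/h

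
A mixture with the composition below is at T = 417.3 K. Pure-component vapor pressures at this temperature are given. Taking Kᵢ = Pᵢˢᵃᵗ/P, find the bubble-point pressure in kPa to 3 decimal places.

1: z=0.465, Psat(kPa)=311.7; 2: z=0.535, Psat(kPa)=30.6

At the bubble point ψ → 0, so ΣzᵢKᵢ = 1 with Kᵢ = Pᵢˢᵃᵗ/P ⇒ P = ΣzᵢPᵢˢᵃᵗ.
P = 0.465·311.7 + 0.535·30.6 = 161.312 kPa

Pbub = 161.312 kPa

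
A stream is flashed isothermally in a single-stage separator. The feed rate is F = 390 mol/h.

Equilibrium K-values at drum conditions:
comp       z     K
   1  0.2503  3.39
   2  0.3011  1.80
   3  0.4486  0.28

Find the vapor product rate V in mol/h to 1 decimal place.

Newton–Raphson from β = 0.5:
  β = 0.5000: g = -0.06008, g' = -0.9628 → β = 0.4376
  β = 0.4376: g = -0.00075, g' = -0.9430 → β = 0.4368
Converged at β = 0.4368.
Then V = β·F = 0.4368·390 = 170.4 mol/h and L = F − V = 219.6 mol/h.

V = 170.4 mol/h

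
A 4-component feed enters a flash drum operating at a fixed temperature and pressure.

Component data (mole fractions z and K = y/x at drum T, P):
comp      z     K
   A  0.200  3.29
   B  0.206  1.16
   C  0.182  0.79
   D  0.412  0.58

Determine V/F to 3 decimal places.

V/F = 0.452

Material balance + equilibrium reduce to Σ zᵢ(Kᵢ−1)/(1+V/F(Kᵢ−1)) = 0.
g(0) = ΣzᵢKᵢ − 1 = 0.280 and g(1) = 1 − Σzᵢ/Kᵢ = -0.179, so a root lies in (0, 1).
Newton–Raphson from V/F = 0.43:
  V/F = 0.430: g = 0.0084, g' = -0.389 → V/F = 0.452
Converged at V/F = 0.452.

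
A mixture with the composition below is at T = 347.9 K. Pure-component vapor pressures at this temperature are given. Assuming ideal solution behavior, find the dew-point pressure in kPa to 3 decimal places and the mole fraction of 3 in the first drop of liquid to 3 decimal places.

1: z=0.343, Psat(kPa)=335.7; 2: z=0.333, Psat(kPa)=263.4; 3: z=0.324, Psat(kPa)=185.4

Pdew = 247.920 kPa, x_3 = 0.433

At the dew point ψ → 1, so Σzᵢ/Kᵢ = 1 with Kᵢ = Pᵢˢᵃᵗ/P ⇒ 1/P = Σzᵢ/Pᵢˢᵃᵗ.
1/P = 0.343/335.7 + 0.333/263.4 + 0.324/185.4 = 0.004034 ⇒ P = 247.920 kPa
xᵢ = zᵢP/Pᵢˢᵃᵗ ⇒ x_3 = 0.324·247.920/185.4 = 0.433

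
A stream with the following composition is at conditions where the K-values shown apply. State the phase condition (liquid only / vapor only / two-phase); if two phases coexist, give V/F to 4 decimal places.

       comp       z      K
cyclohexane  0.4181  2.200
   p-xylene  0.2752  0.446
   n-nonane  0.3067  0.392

two-phase, V/F = 0.2327

ΣzᵢKᵢ = 1.1628; Σzᵢ/Kᵢ = 1.5895.
Both exceed 1, so a two-phase solution exists.
Let ψ = V/F and solve Σ zᵢ(Kᵢ−1)/(1+ψ(Kᵢ−1)) = 0.
Newton–Raphson from ψ = 0.5:
  ψ = 0.5000: g = -0.16522, g' = -0.6308 → ψ = 0.2381
  ψ = 0.2381: g = -0.00343, g' = -0.6313 → ψ = 0.2327
Converged at ψ = 0.2327.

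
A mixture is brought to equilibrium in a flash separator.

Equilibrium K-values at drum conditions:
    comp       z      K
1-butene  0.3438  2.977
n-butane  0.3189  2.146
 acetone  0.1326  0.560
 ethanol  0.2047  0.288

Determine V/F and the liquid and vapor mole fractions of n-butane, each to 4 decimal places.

Rachford–Rice: g(V/F) = Σ zᵢ(Kᵢ−1)/(1+V/F(Kᵢ−1)) = 0.
Check two-phase: ΣzᵢKᵢ = 1.8411 > 1 and Σzᵢ/Kᵢ = 1.2116 > 1, so g(0) = 0.8411 > 0 and g(1) = -0.2116 < 0.
Newton–Raphson from V/F = 0.57:
  V/F = 0.5700: g = 0.21746, g' = -0.7900 → V/F = 0.8453
  V/F = 0.8453: g = -0.01884, g' = -1.0160 → V/F = 0.8267
  V/F = 0.8267: g = -0.00033, g' = -0.9807 → V/F = 0.8264
Converged at V/F = 0.8264.
Compositions from xᵢ = zᵢ/(1+V/F(Kᵢ−1)), yᵢ = Kᵢxᵢ:
  1-butene: x = 0.1305, y = 0.3886
  n-butane: x = 0.1638, y = 0.3515
  acetone: x = 0.2084, y = 0.1167
  ethanol: x = 0.4973, y = 0.1432

V/F = 0.8264, x_n-butane = 0.1638, y_n-butane = 0.3515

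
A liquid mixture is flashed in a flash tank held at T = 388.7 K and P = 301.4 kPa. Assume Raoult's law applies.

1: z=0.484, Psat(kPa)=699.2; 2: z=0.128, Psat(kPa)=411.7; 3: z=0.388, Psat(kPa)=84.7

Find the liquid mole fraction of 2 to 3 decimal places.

x_2 = 0.109

Raoult's law: Kᵢ = Pᵢˢᵃᵗ/P = Pᵢˢᵃᵗ/301.4.
  K_1 = 699.2/301.4 = 2.31984, K_2 = 411.7/301.4 = 1.36596, K_3 = 84.7/301.4 = 0.28102
Let β = V/F and solve Σ zᵢ(Kᵢ−1)/(1+β(Kᵢ−1)) = 0.
Check two-phase: ΣzᵢKᵢ = 1.407 > 1 and Σzᵢ/Kᵢ = 1.683 > 1, so g(0) = 0.407 > 0 and g(1) = -0.683 < 0.
Newton iteration, β⁰ = 0.5:
  β = 0.500: g = -0.0111, g' = -0.807 → β = 0.486
Converged at β = 0.486.
Compositions from xᵢ = zᵢ/(1+β(Kᵢ−1)), yᵢ = Kᵢxᵢ:
  1: x = 0.295, y = 0.684
  2: x = 0.109, y = 0.148
  3: x = 0.597, y = 0.168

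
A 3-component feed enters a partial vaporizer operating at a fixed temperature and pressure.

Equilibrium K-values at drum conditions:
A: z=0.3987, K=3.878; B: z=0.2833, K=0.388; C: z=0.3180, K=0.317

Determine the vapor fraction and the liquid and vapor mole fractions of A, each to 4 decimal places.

ψ = 0.4042, x_A = 0.1843, y_A = 0.7147

Newton iteration, ψ⁰ = 0.67:
  ψ = 0.6700: g = -0.30247, g' = -1.1942 → ψ = 0.4167
  ψ = 0.4167: g = -0.01462, g' = -1.1638 → ψ = 0.4042
Converged at ψ = 0.4042.
Compositions from xᵢ = zᵢ/(1+ψ(Kᵢ−1)), yᵢ = Kᵢxᵢ:
  A: x = 0.1843, y = 0.7147
  B: x = 0.3764, y = 0.1461
  C: x = 0.4393, y = 0.1393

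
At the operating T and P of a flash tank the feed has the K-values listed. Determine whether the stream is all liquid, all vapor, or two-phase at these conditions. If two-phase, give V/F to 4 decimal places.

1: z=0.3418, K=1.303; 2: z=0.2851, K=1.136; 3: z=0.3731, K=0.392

ΣzᵢKᵢ = 0.9155; Σzᵢ/Kᵢ = 1.4651.
Since ΣzᵢKᵢ < 1 the mixture is below its bubble point — single liquid phase.

all liquid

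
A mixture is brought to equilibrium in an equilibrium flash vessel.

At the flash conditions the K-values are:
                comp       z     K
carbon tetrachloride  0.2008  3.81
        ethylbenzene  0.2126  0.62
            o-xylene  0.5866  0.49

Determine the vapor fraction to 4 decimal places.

Material balance + equilibrium reduce to Σ zᵢ(Kᵢ−1)/(1+ψ(Kᵢ−1)) = 0.
Check two-phase: ΣzᵢKᵢ = 1.1843 > 1 and Σzᵢ/Kᵢ = 1.5927 > 1, so g(0) = 0.1843 > 0 and g(1) = -0.5927 < 0.
Iterate (Newton) starting at ψ = 0.35:
  ψ = 0.3500: g = -0.17288, g' = -0.6699 → ψ = 0.0919
  ψ = 0.0919: g = 0.05080, g' = -1.2022 → ψ = 0.1342
  ψ = 0.1342: g = 0.00346, g' = -1.0460 → ψ = 0.1375
Converged at ψ = 0.1375.

ψ = 0.1375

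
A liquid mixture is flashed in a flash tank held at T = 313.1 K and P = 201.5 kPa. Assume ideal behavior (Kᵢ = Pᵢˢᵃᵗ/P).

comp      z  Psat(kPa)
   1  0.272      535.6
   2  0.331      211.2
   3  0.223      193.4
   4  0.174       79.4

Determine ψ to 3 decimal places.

Raoult's law: Kᵢ = Pᵢˢᵃᵗ/P = Pᵢˢᵃᵗ/201.5.
  K_1 = 535.6/201.5 = 2.65806, K_2 = 211.2/201.5 = 1.04814, K_3 = 193.4/201.5 = 0.95980, K_4 = 79.4/201.5 = 0.39404
Newton–Raphson from ψ = 0.5:
  ψ = 0.500: g = 0.1017, g' = -0.356 → ψ = 0.786
  ψ = 0.786: g = 0.0007, g' = -0.375 → ψ = 0.788
Converged at ψ = 0.788.

ψ = 0.788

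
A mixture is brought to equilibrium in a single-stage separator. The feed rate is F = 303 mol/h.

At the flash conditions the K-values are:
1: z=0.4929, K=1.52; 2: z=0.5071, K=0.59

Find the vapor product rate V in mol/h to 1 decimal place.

V = 68.8 mol/h

Rachford–Rice: g(ψ) = Σ zᵢ(Kᵢ−1)/(1+ψ(Kᵢ−1)) = 0.
Feasibility: ΣzᵢKᵢ = 1.0484, Σzᵢ/Kᵢ = 1.1838 — both > 1, two phases present.
Binary case is linear: z₁(K₁−1)(1+ψ(K₂−1)) + z₂(K₂−1)(1+ψ(K₁−1)) = 0
⇒ ψ = [z₁(K₁−1)+z₂(K₂−1)] / [−(K₁−1)(K₂−1)] = 0.04840/0.21320 = 0.2270
Then V = ψ·F = 0.2270·303 = 68.8 mol/h and L = F − V = 234.2 mol/h.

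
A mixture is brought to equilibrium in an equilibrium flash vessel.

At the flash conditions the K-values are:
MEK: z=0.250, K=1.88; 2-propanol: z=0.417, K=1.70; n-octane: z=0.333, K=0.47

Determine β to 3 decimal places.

β = 0.822

Iterate (Newton) starting at β = 0.5:
  β = 0.500: g = 0.1289, g' = -0.379 → β = 0.840
  β = 0.840: g = -0.0080, g' = -0.449 → β = 0.823
  β = 0.823: g = -0.0001, g' = -0.441 → β = 0.822
Converged at β = 0.822.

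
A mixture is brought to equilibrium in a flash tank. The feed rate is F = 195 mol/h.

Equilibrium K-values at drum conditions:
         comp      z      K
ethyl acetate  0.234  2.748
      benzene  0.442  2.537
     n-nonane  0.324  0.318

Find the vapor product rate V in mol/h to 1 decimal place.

V = 154.0 mol/h

Iterate (Newton) starting at V/F = 0.48:
  V/F = 0.480: g = 0.2848, g' = -0.890 → V/F = 0.800
  V/F = 0.800: g = -0.0110, g' = -1.064 → V/F = 0.790
Converged at V/F = 0.790.
Then V = V/F·F = 0.7895·195 = 154.0 mol/h and L = F − V = 41.0 mol/h.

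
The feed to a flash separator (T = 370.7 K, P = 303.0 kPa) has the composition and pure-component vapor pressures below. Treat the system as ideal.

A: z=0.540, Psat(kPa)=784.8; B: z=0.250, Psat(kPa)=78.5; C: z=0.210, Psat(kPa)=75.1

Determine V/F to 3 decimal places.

Raoult's law: Kᵢ = Pᵢˢᵃᵗ/P = Pᵢˢᵃᵗ/303.0.
  K_A = 784.8/303.0 = 2.59010, K_B = 78.5/303.0 = 0.25908, K_C = 75.1/303.0 = 0.24785
Material balance + equilibrium reduce to Σ zᵢ(Kᵢ−1)/(1+V/F(Kᵢ−1)) = 0.
g(0) = ΣzᵢKᵢ − 1 = 0.515 and g(1) = 1 − Σzᵢ/Kᵢ = -1.021, so a root lies in (0, 1).
Newton–Raphson from V/F = 0.33:
  V/F = 0.330: g = 0.1079, g' = -1.038 → V/F = 0.434
  V/F = 0.434: g = 0.0006, g' = -1.038 → V/F = 0.435
Converged at V/F = 0.435.

V/F = 0.435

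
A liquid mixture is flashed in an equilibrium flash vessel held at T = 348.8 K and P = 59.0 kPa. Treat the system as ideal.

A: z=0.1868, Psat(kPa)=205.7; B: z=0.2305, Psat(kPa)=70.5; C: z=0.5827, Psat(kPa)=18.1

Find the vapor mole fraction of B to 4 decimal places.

Raoult's law: Kᵢ = Pᵢˢᵃᵗ/P = Pᵢˢᵃᵗ/59.0.
  K_A = 205.7/59.0 = 3.486441, K_B = 70.5/59.0 = 1.194915, K_C = 18.1/59.0 = 0.306780
Newton–Raphson from ψ = 0.32:
  ψ = 0.3200: g = -0.21814, g' = -0.8283 → ψ = 0.0567
  ψ = 0.0567: g = 0.03110, g' = -1.1992 → ψ = 0.0826
  ψ = 0.0826: g = 0.00108, g' = -1.1184 → ψ = 0.0836
Converged at ψ = 0.0836.
Compositions from xᵢ = zᵢ/(1+ψ(Kᵢ−1)), yᵢ = Kᵢxᵢ:
  A: x = 0.1547, y = 0.5392
  B: x = 0.2268, y = 0.2710
  C: x = 0.6185, y = 0.1898

y_B = 0.2710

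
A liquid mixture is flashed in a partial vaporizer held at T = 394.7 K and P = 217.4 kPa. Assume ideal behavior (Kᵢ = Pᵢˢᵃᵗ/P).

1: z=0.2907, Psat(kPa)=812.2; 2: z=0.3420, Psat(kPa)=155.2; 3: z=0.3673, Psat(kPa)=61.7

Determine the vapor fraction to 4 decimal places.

Raoult's law: Kᵢ = Pᵢˢᵃᵗ/P = Pᵢˢᵃᵗ/217.4.
  K_1 = 812.2/217.4 = 3.735971, K_2 = 155.2/217.4 = 0.713891, K_3 = 61.7/217.4 = 0.283809
Rachford–Rice: g(ψ) = Σ zᵢ(Kᵢ−1)/(1+ψ(Kᵢ−1)) = 0.
g(0) = ΣzᵢKᵢ − 1 = 0.4344 and g(1) = 1 − Σzᵢ/Kᵢ = -0.8511, so a root lies in (0, 1).
Newton–Raphson from ψ = 0.5:
  ψ = 0.5000: g = -0.18812, g' = -0.8834 → ψ = 0.2871
  ψ = 0.2871: g = 0.00774, g' = -1.0144 → ψ = 0.2947
Converged at ψ = 0.2947.

ψ = 0.2947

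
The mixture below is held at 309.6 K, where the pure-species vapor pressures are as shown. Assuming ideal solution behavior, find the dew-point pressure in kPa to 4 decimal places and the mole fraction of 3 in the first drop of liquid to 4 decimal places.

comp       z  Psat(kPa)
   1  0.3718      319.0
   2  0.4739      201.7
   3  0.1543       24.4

At the dew point ψ → 1, so Σzᵢ/Kᵢ = 1 with Kᵢ = Pᵢˢᵃᵗ/P ⇒ 1/P = Σzᵢ/Pᵢˢᵃᵗ.
1/P = 0.3718/319.0 + 0.4739/201.7 + 0.1543/24.4 = 0.0098388 ⇒ P = 101.6382 kPa
xᵢ = zᵢP/Pᵢˢᵃᵗ ⇒ x_3 = 0.1543·101.6382/24.4 = 0.6427

Pdew = 101.6382 kPa, x_3 = 0.6427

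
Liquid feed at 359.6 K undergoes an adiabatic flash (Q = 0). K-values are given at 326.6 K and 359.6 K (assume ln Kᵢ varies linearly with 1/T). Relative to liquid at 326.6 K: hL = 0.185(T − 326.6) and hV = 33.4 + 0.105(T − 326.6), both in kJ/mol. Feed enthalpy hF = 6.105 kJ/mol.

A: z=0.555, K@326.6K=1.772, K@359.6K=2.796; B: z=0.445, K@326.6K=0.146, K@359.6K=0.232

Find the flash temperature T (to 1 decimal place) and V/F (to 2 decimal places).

Adiabatic flash: solve Rachford–Rice at each trial T, then check hF = ψ·hV(T) + (1−ψ)·hL(T).
  T = 326.6 K: K = (1.772, 0.146), RR gives ψ = 0.073, H_out = 2.453 kJ/mol
  T = 359.6 K: K = (2.796, 0.232), RR gives ψ = 0.475, H_out = 20.712 kJ/mol
  T = 343.1 K: K = (2.250, 0.186), RR gives ψ = 0.326, H_out = 13.511 kJ/mol
  T = 334.9 K: K = (2.004, 0.165), RR gives ψ = 0.222, H_out = 8.800 kJ/mol
  T = 330.8 K: K = (1.887, 0.156), RR gives ψ = 0.156, H_out = 5.930 kJ/mol
  T = 332.9 K: K = (1.947, 0.161), RR gives ψ = 0.191, H_out = 7.455 kJ/mol
Linear interpolation between T = 330.8 (H_out = 5.930) and T = 332.9 (H_out = 7.455) on hF = 6.105 gives T ≈ 331.0 K, at which ψ = 0.16.

T = 331.0 K, V/F = 0.16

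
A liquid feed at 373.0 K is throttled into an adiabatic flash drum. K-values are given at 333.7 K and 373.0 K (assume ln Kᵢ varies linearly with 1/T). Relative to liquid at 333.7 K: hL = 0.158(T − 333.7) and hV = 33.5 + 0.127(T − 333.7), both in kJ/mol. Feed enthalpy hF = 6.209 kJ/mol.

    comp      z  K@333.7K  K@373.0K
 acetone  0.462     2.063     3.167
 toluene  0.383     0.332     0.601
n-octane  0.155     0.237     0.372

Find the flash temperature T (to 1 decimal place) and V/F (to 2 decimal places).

T = 335.0 K, V/F = 0.18

Adiabatic flash: solve Rachford–Rice at each trial T, then check hF = ψ·hV(T) + (1−ψ)·hL(T).
  T = 333.7 K: K = (2.063, 0.332, 0.237), RR gives ψ = 0.158, H_out = 5.292 kJ/mol
  T = 373.0 K: K = (3.167, 0.601, 0.372), RR gives ψ = 0.718, H_out = 29.400 kJ/mol
  T = 353.4 K: K = (2.588, 0.454, 0.301), RR gives ψ = 0.441, H_out = 17.604 kJ/mol
  T = 343.5 K: K = (2.317, 0.390, 0.268), RR gives ψ = 0.306, H_out = 11.709 kJ/mol
  T = 338.6 K: K = (2.188, 0.360, 0.252), RR gives ψ = 0.235, H_out = 8.613 kJ/mol
  T = 336.1 K: K = (2.124, 0.346, 0.244), RR gives ψ = 0.197, H_out = 6.953 kJ/mol
Linear interpolation between T = 333.7 (H_out = 5.292) and T = 336.1 (H_out = 6.953) on hF = 6.209 gives T ≈ 335.0 K, at which ψ = 0.18.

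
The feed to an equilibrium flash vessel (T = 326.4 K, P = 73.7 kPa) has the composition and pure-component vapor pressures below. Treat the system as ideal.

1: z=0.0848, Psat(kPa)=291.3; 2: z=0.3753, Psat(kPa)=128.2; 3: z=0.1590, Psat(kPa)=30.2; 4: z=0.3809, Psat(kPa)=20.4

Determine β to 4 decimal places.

Raoult's law: Kᵢ = Pᵢˢᵃᵗ/P = Pᵢˢᵃᵗ/73.7.
  K_1 = 291.3/73.7 = 3.952510, K_2 = 128.2/73.7 = 1.739484, K_3 = 30.2/73.7 = 0.409769, K_4 = 20.4/73.7 = 0.276798
Material balance + equilibrium reduce to Σ zᵢ(Kᵢ−1)/(1+β(Kᵢ−1)) = 0.
Check two-phase: ΣzᵢKᵢ = 1.1586 > 1 and Σzᵢ/Kᵢ = 2.0013 > 1, so g(0) = 0.1586 > 0 and g(1) = -1.0013 < 0.
Newton iteration, β⁰ = 0.63:
  β = 0.6300: g = -0.37855, g' = -0.9985 → β = 0.2509
  β = 0.2509: g = -0.06875, g' = -0.7636 → β = 0.1608
  β = 0.1608: g = 0.00237, g' = -0.8265 → β = 0.1637
Converged at β = 0.1637.

β = 0.1637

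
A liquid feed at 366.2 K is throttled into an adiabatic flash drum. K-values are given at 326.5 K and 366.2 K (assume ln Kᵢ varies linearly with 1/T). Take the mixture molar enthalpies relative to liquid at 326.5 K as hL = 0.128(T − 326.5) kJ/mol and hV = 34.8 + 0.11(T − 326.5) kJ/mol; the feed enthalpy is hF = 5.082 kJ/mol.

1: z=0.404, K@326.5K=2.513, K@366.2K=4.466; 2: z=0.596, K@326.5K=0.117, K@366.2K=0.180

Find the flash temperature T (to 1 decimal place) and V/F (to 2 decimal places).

Adiabatic flash: solve Rachford–Rice at each trial T, then check hF = ψ·hV(T) + (1−ψ)·hL(T).
  T = 326.5 K: K = (2.513, 0.117), RR gives ψ = 0.064, H_out = 2.214 kJ/mol
  T = 366.2 K: K = (4.466, 0.180), RR gives ψ = 0.321, H_out = 16.014 kJ/mol
  T = 346.4 K: K = (3.408, 0.147), RR gives ψ = 0.226, H_out = 10.336 kJ/mol
  T = 336.4 K: K = (2.938, 0.132), RR gives ψ = 0.158, H_out = 6.723 kJ/mol
  T = 331.4 K: K = (2.718, 0.124), RR gives ψ = 0.114, H_out = 4.595 kJ/mol
  T = 333.9 K: K = (2.826, 0.128), RR gives ψ = 0.137, H_out = 5.692 kJ/mol
  T = 332.6 K: K = (2.770, 0.126), RR gives ψ = 0.125, H_out = 5.131 kJ/mol
Linear interpolation between T = 331.4 (H_out = 4.595) and T = 332.6 (H_out = 5.131) on hF = 5.082 gives T ≈ 332.5 K, at which ψ = 0.12.

T = 332.5 K, V/F = 0.12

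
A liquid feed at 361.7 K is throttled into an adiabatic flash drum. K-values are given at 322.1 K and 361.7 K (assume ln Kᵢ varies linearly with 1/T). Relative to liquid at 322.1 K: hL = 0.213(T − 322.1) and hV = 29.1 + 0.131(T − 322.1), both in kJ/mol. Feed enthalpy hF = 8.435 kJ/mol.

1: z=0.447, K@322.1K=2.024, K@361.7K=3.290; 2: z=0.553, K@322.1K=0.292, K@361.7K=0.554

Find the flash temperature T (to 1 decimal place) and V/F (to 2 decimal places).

Adiabatic flash: solve Rachford–Rice at each trial T, then check hF = ψ·hV(T) + (1−ψ)·hL(T).
  T = 322.1 K: K = (2.024, 0.292), RR gives ψ = 0.091, H_out = 2.657 kJ/mol
  T = 361.7 K: K = (3.290, 0.554), RR gives ψ = 0.761, H_out = 28.103 kJ/mol
  T = 341.9 K: K = (2.617, 0.410), RR gives ψ = 0.415, H_out = 15.628 kJ/mol
  T = 332.0 K: K = (2.310, 0.348), RR gives ψ = 0.263, H_out = 9.554 kJ/mol
  T = 327.1 K: K = (2.166, 0.319), RR gives ψ = 0.182, H_out = 6.299 kJ/mol
  T = 329.6 K: K = (2.239, 0.334), RR gives ψ = 0.224, H_out = 7.990 kJ/mol
Linear interpolation between T = 329.6 (H_out = 7.990) and T = 332.0 (H_out = 9.554) on hF = 8.435 gives T ≈ 330.3 K, at which ψ = 0.24.

T = 330.3 K, V/F = 0.24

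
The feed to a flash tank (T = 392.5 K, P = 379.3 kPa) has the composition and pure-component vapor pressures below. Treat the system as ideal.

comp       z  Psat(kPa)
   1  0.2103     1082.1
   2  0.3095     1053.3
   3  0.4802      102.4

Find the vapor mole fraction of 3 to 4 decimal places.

Raoult's law: Kᵢ = Pᵢˢᵃᵗ/P = Pᵢˢᵃᵗ/379.3.
  K_1 = 1082.1/379.3 = 2.852887, K_2 = 1053.3/379.3 = 2.776958, K_3 = 102.4/379.3 = 0.269971
Rachford–Rice: g(V/F) = Σ zᵢ(Kᵢ−1)/(1+V/F(Kᵢ−1)) = 0.
Feasibility: ΣzᵢKᵢ = 1.5891, Σzᵢ/Kᵢ = 1.9639 — both > 1, two phases present.
Newton–Raphson from V/F = 0.5:
  V/F = 0.5000: g = -0.05858, g' = -1.1033 → V/F = 0.4469
  V/F = 0.4469: g = -0.00062, g' = -1.0834 → V/F = 0.4463
Converged at V/F = 0.4463.
Compositions from xᵢ = zᵢ/(1+V/F(Kᵢ−1)), yᵢ = Kᵢxᵢ:
  1: x = 0.1151, y = 0.3284
  2: x = 0.1726, y = 0.4793
  3: x = 0.7123, y = 0.1923

y_3 = 0.1923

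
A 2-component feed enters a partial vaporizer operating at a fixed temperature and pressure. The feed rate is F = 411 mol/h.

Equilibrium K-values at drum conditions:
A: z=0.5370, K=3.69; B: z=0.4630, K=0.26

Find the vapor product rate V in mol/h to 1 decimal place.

Newton–Raphson from ψ = 0.3:
  ψ = 0.3000: g = 0.35902, g' = -1.6089 → ψ = 0.5231
  ψ = 0.5231: g = 0.04103, g' = -1.3456 → ψ = 0.5536
Converged at ψ = 0.5536.
Then V = ψ·F = 0.5536·411 = 227.5 mol/h and L = F − V = 183.5 mol/h.

V = 227.5 mol/h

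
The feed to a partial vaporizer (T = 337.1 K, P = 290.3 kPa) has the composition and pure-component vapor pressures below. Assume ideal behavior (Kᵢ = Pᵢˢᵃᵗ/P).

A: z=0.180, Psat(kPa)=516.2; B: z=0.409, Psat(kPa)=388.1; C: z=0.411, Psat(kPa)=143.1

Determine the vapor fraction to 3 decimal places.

ψ = 0.272

Raoult's law: Kᵢ = Pᵢˢᵃᵗ/P = Pᵢˢᵃᵗ/290.3.
  K_A = 516.2/290.3 = 1.77816, K_B = 388.1/290.3 = 1.33689, K_C = 143.1/290.3 = 0.49294
Rachford–Rice: g(ψ) = Σ zᵢ(Kᵢ−1)/(1+ψ(Kᵢ−1)) = 0.
Check two-phase: ΣzᵢKᵢ = 1.069 > 1 and Σzᵢ/Kᵢ = 1.241 > 1, so g(0) = 0.069 > 0 and g(1) = -0.241 < 0.
Newton–Raphson from ψ = 0.46:
  ψ = 0.460: g = -0.0494, g' = -0.274 → ψ = 0.280
  ψ = 0.280: g = -0.0019, g' = -0.256 → ψ = 0.272
Converged at ψ = 0.272.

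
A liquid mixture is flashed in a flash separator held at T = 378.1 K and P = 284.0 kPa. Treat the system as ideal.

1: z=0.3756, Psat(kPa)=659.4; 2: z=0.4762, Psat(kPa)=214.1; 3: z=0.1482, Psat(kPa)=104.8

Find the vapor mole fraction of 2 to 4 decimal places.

y_2 = 0.4178

Raoult's law: Kᵢ = Pᵢˢᵃᵗ/P = Pᵢˢᵃᵗ/284.0.
  K_1 = 659.4/284.0 = 2.321831, K_2 = 214.1/284.0 = 0.753873, K_3 = 104.8/284.0 = 0.369014
Let ψ = V/F and solve Σ zᵢ(Kᵢ−1)/(1+ψ(Kᵢ−1)) = 0.
Check two-phase: ΣzᵢKᵢ = 1.2858 > 1 and Σzᵢ/Kᵢ = 1.1951 > 1, so g(0) = 0.2858 > 0 and g(1) = -0.1951 < 0.
Newton–Raphson from ψ = 0.46:
  ψ = 0.4600: g = 0.04482, g' = -0.4076 → ψ = 0.5700
  ψ = 0.5700: g = 0.00079, g' = -0.3964 → ψ = 0.5720
Converged at ψ = 0.5720.
Compositions from xᵢ = zᵢ/(1+ψ(Kᵢ−1)), yᵢ = Kᵢxᵢ:
  1: x = 0.2139, y = 0.4966
  2: x = 0.5542, y = 0.4178
  3: x = 0.2319, y = 0.0856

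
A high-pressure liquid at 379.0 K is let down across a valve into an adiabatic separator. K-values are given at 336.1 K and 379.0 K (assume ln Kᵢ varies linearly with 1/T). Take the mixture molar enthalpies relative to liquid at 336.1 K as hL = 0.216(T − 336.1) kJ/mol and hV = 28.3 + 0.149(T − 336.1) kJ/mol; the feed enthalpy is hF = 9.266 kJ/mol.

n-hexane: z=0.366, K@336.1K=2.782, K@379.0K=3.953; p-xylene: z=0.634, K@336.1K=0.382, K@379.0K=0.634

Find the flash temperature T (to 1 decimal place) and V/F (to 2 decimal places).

Adiabatic flash: solve Rachford–Rice at each trial T, then check hF = ψ·hV(T) + (1−ψ)·hL(T).
  T = 336.1 K: K = (2.782, 0.382), RR gives ψ = 0.236, H_out = 6.692 kJ/mol
  T = 379.0 K: K = (3.953, 0.634), RR gives ψ = 0.785, H_out = 29.233 kJ/mol
  T = 357.6 K: K = (3.353, 0.500), RR gives ψ = 0.462, H_out = 17.065 kJ/mol
  T = 346.9 K: K = (3.064, 0.439), RR gives ψ = 0.345, H_out = 11.858 kJ/mol
  T = 341.5 K: K = (2.922, 0.410), RR gives ψ = 0.290, H_out = 9.282 kJ/mol
  T = 338.8 K: K = (2.852, 0.396), RR gives ψ = 0.263, H_out = 7.991 kJ/mol
  T = 340.1 K: K = (2.885, 0.403), RR gives ψ = 0.276, H_out = 8.613 kJ/mol
Linear interpolation between T = 340.1 (H_out = 8.613) and T = 341.5 (H_out = 9.282) on hF = 9.266 gives T ≈ 341.5 K, at which ψ = 0.29.

T = 341.5 K, V/F = 0.29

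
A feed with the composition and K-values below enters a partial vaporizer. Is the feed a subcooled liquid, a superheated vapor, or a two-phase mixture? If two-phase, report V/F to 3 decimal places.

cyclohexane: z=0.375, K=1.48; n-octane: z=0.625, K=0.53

ΣzᵢKᵢ = 0.886; Σzᵢ/Kᵢ = 1.433.
Since ΣzᵢKᵢ < 1 the mixture is below its bubble point — single liquid phase.

subcooled liquid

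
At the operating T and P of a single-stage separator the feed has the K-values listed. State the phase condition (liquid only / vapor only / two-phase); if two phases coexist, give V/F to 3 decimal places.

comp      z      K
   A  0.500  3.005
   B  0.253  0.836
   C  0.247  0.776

vapor only

ΣzᵢKᵢ = 1.906; Σzᵢ/Kᵢ = 0.787.
Since Σzᵢ/Kᵢ < 1 the mixture is above its dew point — single vapor phase.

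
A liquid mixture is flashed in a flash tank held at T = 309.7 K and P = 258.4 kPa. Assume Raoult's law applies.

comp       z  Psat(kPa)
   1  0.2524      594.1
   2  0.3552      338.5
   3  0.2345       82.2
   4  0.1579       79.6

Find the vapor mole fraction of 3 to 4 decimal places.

y_3 = 0.0935

Raoult's law: Kᵢ = Pᵢˢᵃᵗ/P = Pᵢˢᵃᵗ/258.4.
  K_1 = 594.1/258.4 = 2.299149, K_2 = 338.5/258.4 = 1.309985, K_3 = 82.2/258.4 = 0.318111, K_4 = 79.6/258.4 = 0.308050
Rachford–Rice: g(V/F) = Σ zᵢ(Kᵢ−1)/(1+V/F(Kᵢ−1)) = 0.
g(0) = ΣzᵢKᵢ − 1 = 0.1688 and g(1) = 1 − Σzᵢ/Kᵢ = -0.6307, so a root lies in (0, 1).
Newton–Raphson from V/F = 0.51:
  V/F = 0.5100: g = -0.12170, g' = -0.6164 → V/F = 0.3126
  V/F = 0.3126: g = -0.00904, g' = -0.5430 → V/F = 0.2959
Converged at V/F = 0.2959.
Compositions from xᵢ = zᵢ/(1+V/F(Kᵢ−1)), yᵢ = Kᵢxᵢ:
  1: x = 0.1823, y = 0.4192
  2: x = 0.3254, y = 0.4262
  3: x = 0.2938, y = 0.0935
  4: x = 0.1986, y = 0.0612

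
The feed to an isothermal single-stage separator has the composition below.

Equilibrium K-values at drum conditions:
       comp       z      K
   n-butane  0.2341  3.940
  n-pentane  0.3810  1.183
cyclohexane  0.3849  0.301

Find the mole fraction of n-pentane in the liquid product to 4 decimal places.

x_n-pentane = 0.3544

Let ψ = V/F and solve Σ zᵢ(Kᵢ−1)/(1+ψ(Kᵢ−1)) = 0.
Feasibility: ΣzᵢKᵢ = 1.4889, Σzᵢ/Kᵢ = 1.6602 — both > 1, two phases present.
Newton–Raphson from ψ = 0.5:
  ψ = 0.5000: g = -0.07107, g' = -0.7868 → ψ = 0.4097
  ψ = 0.4097: g = 0.00007, g' = -0.7967 → ψ = 0.4098
Converged at ψ = 0.4098.
Compositions from xᵢ = zᵢ/(1+ψ(Kᵢ−1)), yᵢ = Kᵢxᵢ:
  n-butane: x = 0.1062, y = 0.4184
  n-pentane: x = 0.3544, y = 0.4193
  cyclohexane: x = 0.5394, y = 0.1624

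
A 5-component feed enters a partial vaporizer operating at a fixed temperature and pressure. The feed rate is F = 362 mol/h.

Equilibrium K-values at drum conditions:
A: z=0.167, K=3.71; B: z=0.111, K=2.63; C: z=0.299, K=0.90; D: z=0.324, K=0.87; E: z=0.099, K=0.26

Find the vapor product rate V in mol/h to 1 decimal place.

V = 261.5 mol/h

Let ψ = V/F and solve Σ zᵢ(Kᵢ−1)/(1+ψ(Kᵢ−1)) = 0.
Check two-phase: ΣzᵢKᵢ = 1.488 > 1 and Σzᵢ/Kᵢ = 1.173 > 1, so g(0) = 0.488 > 0 and g(1) = -0.173 < 0.
Newton–Raphson from ψ = 0.35:
  ψ = 0.350: g = 0.1735, g' = -0.551 → ψ = 0.665
  ψ = 0.665: g = 0.0259, g' = -0.444 → ψ = 0.723
  ψ = 0.723: g = -0.0005, g' = -0.463 → ψ = 0.722
Converged at ψ = 0.722.
Then V = ψ·F = 0.7224·362 = 261.5 mol/h and L = F − V = 100.5 mol/h.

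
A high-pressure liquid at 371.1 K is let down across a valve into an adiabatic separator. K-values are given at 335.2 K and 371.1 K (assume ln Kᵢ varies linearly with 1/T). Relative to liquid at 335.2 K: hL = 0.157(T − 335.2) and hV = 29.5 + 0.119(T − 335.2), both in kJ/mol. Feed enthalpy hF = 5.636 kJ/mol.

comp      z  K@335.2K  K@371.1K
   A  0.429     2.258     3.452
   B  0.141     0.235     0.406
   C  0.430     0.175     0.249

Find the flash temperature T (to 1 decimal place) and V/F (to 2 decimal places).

T = 342.4 K, V/F = 0.15

Adiabatic flash: solve Rachford–Rice at each trial T, then check hF = ψ·hV(T) + (1−ψ)·hL(T).
  T = 335.2 K: K = (2.258, 0.235, 0.175), RR gives ψ = 0.076, H_out = 2.230 kJ/mol
  T = 371.1 K: K = (3.452, 0.406, 0.249), RR gives ψ = 0.368, H_out = 15.979 kJ/mol
  T = 353.1 K: K = (2.821, 0.313, 0.211), RR gives ψ = 0.247, H_out = 9.938 kJ/mol
  T = 344.1 K: K = (2.529, 0.272, 0.192), RR gives ψ = 0.171, H_out = 6.381 kJ/mol
  T = 339.6 K: K = (2.390, 0.253, 0.183), RR gives ψ = 0.126, H_out = 4.381 kJ/mol
  T = 341.9 K: K = (2.461, 0.263, 0.188), RR gives ψ = 0.150, H_out = 5.425 kJ/mol
Linear interpolation between T = 341.9 (H_out = 5.425) and T = 344.1 (H_out = 6.381) on hF = 5.636 gives T ≈ 342.4 K, at which ψ = 0.15.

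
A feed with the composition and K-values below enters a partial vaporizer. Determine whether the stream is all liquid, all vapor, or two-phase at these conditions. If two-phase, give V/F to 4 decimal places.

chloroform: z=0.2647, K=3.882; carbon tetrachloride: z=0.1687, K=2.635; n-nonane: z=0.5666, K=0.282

two-phase, V/F = 0.3595

ΣzᵢKᵢ = 1.6319; Σzᵢ/Kᵢ = 2.1414.
Both exceed 1, so a two-phase solution exists.
Material balance + equilibrium reduce to Σ zᵢ(Kᵢ−1)/(1+ψ(Kᵢ−1)) = 0.
Newton iteration, ψ⁰ = 0.35:
  ψ = 0.3500: g = 0.01185, g' = -1.2484 → ψ = 0.3595
Converged at ψ = 0.3595.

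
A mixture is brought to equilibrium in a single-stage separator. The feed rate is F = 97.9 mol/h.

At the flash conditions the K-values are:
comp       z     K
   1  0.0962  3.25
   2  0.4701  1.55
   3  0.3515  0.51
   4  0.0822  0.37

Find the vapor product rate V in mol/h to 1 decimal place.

V = 49.2 mol/h

Newton iteration, β⁰ = 0.5:
  β = 0.5000: g = 0.00092, g' = -0.4129 → β = 0.5022
Converged at β = 0.5022.
Then V = β·F = 0.5022·97.9 = 49.2 mol/h and L = F − V = 48.7 mol/h.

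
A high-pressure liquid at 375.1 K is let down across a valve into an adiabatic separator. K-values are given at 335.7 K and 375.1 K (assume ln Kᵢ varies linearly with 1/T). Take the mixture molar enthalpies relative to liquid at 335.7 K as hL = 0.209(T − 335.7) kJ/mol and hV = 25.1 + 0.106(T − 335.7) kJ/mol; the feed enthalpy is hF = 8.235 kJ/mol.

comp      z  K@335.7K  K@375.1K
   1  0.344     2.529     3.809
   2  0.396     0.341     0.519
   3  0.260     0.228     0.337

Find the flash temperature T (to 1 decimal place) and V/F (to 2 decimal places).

T = 351.8 K, V/F = 0.21

Adiabatic flash: solve Rachford–Rice at each trial T, then check hF = ψ·hV(T) + (1−ψ)·hL(T).
  T = 335.7 K: K = (2.529, 0.341, 0.228), RR gives ψ = 0.060, H_out = 1.496 kJ/mol
  T = 375.1 K: K = (3.809, 0.519, 0.337), RR gives ψ = 0.384, H_out = 16.314 kJ/mol
  T = 355.4 K: K = (3.139, 0.426, 0.280), RR gives ψ = 0.236, H_out = 9.571 kJ/mol
  T = 345.5 K: K = (2.825, 0.382, 0.253), RR gives ψ = 0.154, H_out = 5.762 kJ/mol
  T = 350.4 K: K = (2.978, 0.403, 0.267), RR gives ψ = 0.196, H_out = 7.697 kJ/mol
  T = 352.9 K: K = (3.058, 0.414, 0.273), RR gives ψ = 0.217, H_out = 8.645 kJ/mol
  T = 351.6 K: K = (3.017, 0.409, 0.270), RR gives ψ = 0.206, H_out = 8.155 kJ/mol
Linear interpolation between T = 351.6 (H_out = 8.155) and T = 352.9 (H_out = 8.645) on hF = 8.235 gives T ≈ 351.8 K, at which ψ = 0.21.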